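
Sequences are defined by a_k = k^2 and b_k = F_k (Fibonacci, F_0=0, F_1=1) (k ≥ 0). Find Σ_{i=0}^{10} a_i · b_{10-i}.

This is [x^10] in the product of the two ordinary generating functions.
Σ = 0·55 + 1·34 + 4·21 + 9·13 + 16·8 + 25·5 + 36·3 + 49·2 + 64·1 + 81·1 + 100·0 = 839.

839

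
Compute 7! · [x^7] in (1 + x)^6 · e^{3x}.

1017495

The EGF product rule gives c_7 = Σ_{k_1+k_2=7} C(7; k_1,k_2) · ∏ g_i(k_i), where (1+x)^6 gives the falling factorial (6)_k; e^{3x} gives (3)^k.
g_1(k) for k = 0…7: 1, 6, 30, 120, 360, 720, 720, 0.
g_2(k) for k = 0…7: 1, 3, 9, 27, 81, 243, 729, 2187.
c_7 = Σ_k C(7,k)·g_1(k)·g_2(7−k) = 1·1·2187 + 7·6·729 + 21·30·243 + 35·120·81 + 35·360·27 + 21·720·9 + 7·720·3 = 2187 + 30618 + 153090 + 340200 + 340200 + 136080 + 15120 = 1017495.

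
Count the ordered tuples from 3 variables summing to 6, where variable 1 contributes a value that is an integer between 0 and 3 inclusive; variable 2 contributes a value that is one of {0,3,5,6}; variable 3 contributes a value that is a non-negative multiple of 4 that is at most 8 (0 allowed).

4

The generating function for the choices is (1 + x + x^2 + x^3)·(1 + x^3 + x^5 + x^6)·(1 + x^4 + x^8); the count is [x^6].
(1 + x + x^2 + x^3) has coefficients 1,1,1,1 for degrees 0…3.
(1 + x^3 + x^5 + x^6) has coefficients 1,0,0,1,0,1,1 for degrees 0…6.
Finally multiplying by (1 + x^4 + x^8), the product of all factors after the first has coefficients 1,0,0,1,1,1,1 for degrees 0…6.
[x^6] = 1·1 + 1·1 + 1·1 + 1·1 = 4.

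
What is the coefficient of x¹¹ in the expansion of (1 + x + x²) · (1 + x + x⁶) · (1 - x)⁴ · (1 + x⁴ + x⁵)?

-6

(1 + x + x²) has coefficients 1,1,1 for degrees 0…2.
(1 + x + x⁶) has coefficients 1,1,0,0,0,0,1,0,0,0,0,0 for degrees 0…11.
Multiplying by (1 - x)⁴ gives running coefficients 1,-3,2,2,-3,1,1,-4,6,-4,1,0 for degrees 0…11.
Finally multiplying by (1 + x⁴ + x⁵), the product of all factors after the first has coefficients 1,-3,2,2,-2,-1,0,0,5,-6,3,-3 for degrees 0…11.
[x¹¹] = 1·(-3) + 1·3 + 1·(-6) = -6.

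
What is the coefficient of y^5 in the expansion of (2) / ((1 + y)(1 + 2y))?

-126

Partial fractions give a closed form: a_n = (-2)·(-1)^n + (4)·(-2)^n.
At n = 5: a_5 = -126.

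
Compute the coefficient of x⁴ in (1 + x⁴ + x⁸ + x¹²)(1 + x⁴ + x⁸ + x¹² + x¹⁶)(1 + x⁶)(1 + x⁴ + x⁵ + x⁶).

3

(1 + x⁴ + x⁸ + x¹²) has coefficients 1,0,0,0,1 for degrees 0…4.
(1 + x⁴ + x⁸ + x¹² + x¹⁶) has coefficients 1,0,0,0,1 for degrees 0…4.
Multiplying by (1 + x⁶) gives running coefficients 1,0,0,0,1 for degrees 0…4.
Finally multiplying by (1 + x⁴ + x⁵ + x⁶), the product of all factors after the first has coefficients 1,0,0,0,2 for degrees 0…4.
[x⁴] = 1·2 + 1·1 = 3.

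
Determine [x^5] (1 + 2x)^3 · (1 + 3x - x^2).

(1 + 2x)^3 has coefficients 1,6,12,8 for degrees 0…3.
(1 + 3x - x^2) has coefficients 1,3,-1,0,0,0 for degrees 0…5.
[x^5] = 1·0 + 6·0 + 12·0 + 8·(-1) = -8.

-8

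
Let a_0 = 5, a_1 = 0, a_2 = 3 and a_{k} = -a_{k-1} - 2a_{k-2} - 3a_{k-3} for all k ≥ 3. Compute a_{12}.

-213

The ordinary generating function has denominator 1 + z + 2z^2 + 3z^3.
Iterating the recurrence: a_0,…,a_{12} = 5, 0, 3, -18, 12, 15, 15, -81, 6, 111, 120, -360, -213.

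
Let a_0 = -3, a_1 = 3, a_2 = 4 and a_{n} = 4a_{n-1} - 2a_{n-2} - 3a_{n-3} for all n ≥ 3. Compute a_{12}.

The ordinary generating function has denominator 1 - 4z + 2z^2 + 3z^3.
Iterating the recurrence: a_0,…,a_{12} = -3, 3, 4, 19, 59, 186, 569, 1727, 5212, 15687, 47143, 141562, 424901.

424901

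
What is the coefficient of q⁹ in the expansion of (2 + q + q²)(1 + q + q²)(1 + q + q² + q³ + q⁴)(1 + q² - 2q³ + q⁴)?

-1

(2 + q + q²) has coefficients 2,1,1 for degrees 0…2.
(1 + q + q²) has coefficients 1,1,1,0,0,0,0,0,0,0 for degrees 0…9.
Multiplying by (1 + q + q² + q³ + q⁴) gives running coefficients 1,2,3,3,3,2,1,0,0,0 for degrees 0…9.
Finally multiplying by (1 + q² - 2q³ + q⁴), the product of all factors after the first has coefficients 1,2,4,3,3,1,1,-1,0,0 for degrees 0…9.
[q⁹] = 2·0 + 1·0 + 1·(-1) = -1.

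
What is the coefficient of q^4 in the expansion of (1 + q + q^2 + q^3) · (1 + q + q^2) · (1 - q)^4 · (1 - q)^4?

(1 + q + q^2 + q^3) has coefficients 1,1,1,1 for degrees 0…3.
(1 + q + q^2) has coefficients 1,1,1,0,0 for degrees 0…4.
Multiplying by (1 - q)^4 gives running coefficients 1,-3,3,-2,3 for degrees 0…4.
Finally multiplying by (1 - q)^4, the product of all factors after the first has coefficients 1,-7,21,-36,42 for degrees 0…4.
[q^4] = 1·42 + 1·(-36) + 1·21 + 1·(-7) = 20.

20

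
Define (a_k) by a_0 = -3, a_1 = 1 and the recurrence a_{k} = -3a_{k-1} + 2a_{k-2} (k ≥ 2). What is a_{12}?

-2712297

The ordinary generating function has denominator 1 + 3z - 2z^2.
Iterating the recurrence: a_0,…,a_{12} = -3, 1, -9, 29, -105, 373, -1329, 4733, -16857, 60037, -213825, 761549, -2712297.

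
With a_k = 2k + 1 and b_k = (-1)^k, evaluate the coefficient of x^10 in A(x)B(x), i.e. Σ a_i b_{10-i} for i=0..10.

11

This is [x^10] in the product of the two ordinary generating functions.
Σ = 1·1 + 3·(-1) + 5·1 + 7·(-1) + 9·1 + 11·(-1) + 13·1 + 15·(-1) + 17·1 + 19·(-1) + 21·1 = 11.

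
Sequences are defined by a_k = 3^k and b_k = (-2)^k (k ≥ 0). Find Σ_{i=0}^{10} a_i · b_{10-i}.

35839

The convolution is the x^10 coefficient of A(x)B(x).
Σ = 1·1024 + 3·(-512) + 9·256 + 27·(-128) + 81·64 + 243·(-32) + 729·16 + 2187·(-8) + 6561·4 + 19683·(-2) + 59049·1 = 35839.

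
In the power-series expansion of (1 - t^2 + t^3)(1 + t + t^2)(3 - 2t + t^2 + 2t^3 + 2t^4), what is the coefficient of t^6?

(1 - t^2 + t^3) has coefficients 1,0,-1,1 for degrees 0…3.
(1 + t + t^2) has coefficients 1,1,1,0,0,0,0 for degrees 0…6.
Finally multiplying by (3 - 2t + t^2 + 2t^3 + 2t^4), the product of all factors after the first has coefficients 3,1,2,1,5,4,2 for degrees 0…6.
[t^6] = 1·2 − 1·5 + 1·1 = -2.

-2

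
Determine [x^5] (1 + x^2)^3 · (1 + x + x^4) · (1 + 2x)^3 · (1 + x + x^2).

(1 + x^2)^3 has coefficients 1,0,3,0,3,0 for degrees 0…5.
(1 + x + x^4) has coefficients 1,1,0,0,1,0 for degrees 0…5.
Multiplying by (1 + 2x)^3 gives running coefficients 1,7,18,20,9,6 for degrees 0…5.
Finally multiplying by (1 + x + x^2), the product of all factors after the first has coefficients 1,8,26,45,47,35 for degrees 0…5.
[x^5] = 1·35 + 3·45 + 3·8 = 194.

194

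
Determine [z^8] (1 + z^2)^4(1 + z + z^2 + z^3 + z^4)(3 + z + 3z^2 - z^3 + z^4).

(1 + z^2)^4 has coefficients 1,0,4,0,6,0,4,0,1 for degrees 0…8.
(1 + z + z^2 + z^3 + z^4) has coefficients 1,1,1,1,1,0,0,0,0 for degrees 0…8.
Finally multiplying by (3 + z + 3z^2 - z^3 + z^4), the product of all factors after the first has coefficients 3,4,7,6,7,4,3,0,1 for degrees 0…8.
[z^8] = 1·1 + 4·3 + 6·7 + 4·7 + 1·3 = 86.

86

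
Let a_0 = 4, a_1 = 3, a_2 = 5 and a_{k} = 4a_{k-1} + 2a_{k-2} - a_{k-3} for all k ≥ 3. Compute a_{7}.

8119

The ordinary generating function has denominator 1 - 4y - 2y^2 + y^3.
Iterating the recurrence: a_0,…,a_{7} = 4, 3, 5, 22, 95, 419, 1844, 8119.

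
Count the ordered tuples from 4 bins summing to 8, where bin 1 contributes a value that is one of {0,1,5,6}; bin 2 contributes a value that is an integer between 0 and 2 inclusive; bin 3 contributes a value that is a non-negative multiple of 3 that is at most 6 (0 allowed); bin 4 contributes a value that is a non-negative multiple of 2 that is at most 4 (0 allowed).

10

The generating function for the choices is (1 + q + q^5 + q^6)·(1 + q + q^2)·(1 + q^3 + q^6)·(1 + q^2 + q^4); the count is [q^8].
(1 + q + q^5 + q^6) has coefficients 1,1,0,0,0,1,1 for degrees 0…6.
(1 + q + q^2) has coefficients 1,1,1,0,0,0,0,0,0 for degrees 0…8.
Multiplying by (1 + q^3 + q^6) gives running coefficients 1,1,1,1,1,1,1,1,1 for degrees 0…8.
Finally multiplying by (1 + q^2 + q^4), the product of all factors after the first has coefficients 1,1,2,2,3,3,3,3,3 for degrees 0…8.
[q^8] = 1·3 + 1·3 + 1·2 + 1·2 = 10.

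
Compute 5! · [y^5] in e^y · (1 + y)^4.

501

The EGF product rule gives c_5 = Σ_{k_1+k_2=5} C(5; k_1,k_2) · ∏ g_i(k_i), where e^y gives (1)^k; (1+y)^4 gives the falling factorial (4)_k.
g_1(k) for k = 0…5: 1, 1, 1, 1, 1, 1.
g_2(k) for k = 0…5: 1, 4, 12, 24, 24, 0.
c_5 = Σ_k C(5,k)·g_1(k)·g_2(5−k) = 5·1·24 + 10·1·24 + 10·1·12 + 5·1·4 + 1·1·1 = 120 + 240 + 120 + 20 + 1 = 501.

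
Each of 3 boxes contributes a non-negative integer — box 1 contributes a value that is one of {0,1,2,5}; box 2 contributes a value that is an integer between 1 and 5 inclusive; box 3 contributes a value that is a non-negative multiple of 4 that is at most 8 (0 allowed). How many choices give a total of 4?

The generating function for the choices is (1 + q + q^2 + q^5)·(q + q^2 + q^3 + q^4 + q^5)·(1 + q^4 + q^8); the count is [q^4].
(1 + q + q^2 + q^5) has coefficients 1,1,1,0,0 for degrees 0…4.
(q + q^2 + q^3 + q^4 + q^5) has coefficients 0,1,1,1,1 for degrees 0…4.
Finally multiplying by (1 + q^4 + q^8), the product of all factors after the first has coefficients 0,1,1,1,1 for degrees 0…4.
[q^4] = 1·1 + 1·1 + 1·1 = 3.

3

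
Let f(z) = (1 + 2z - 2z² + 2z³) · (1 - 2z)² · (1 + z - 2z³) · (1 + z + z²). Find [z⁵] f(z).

(1 + 2z - 2z² + 2z³) has coefficients 1,2,-2,2 for degrees 0…3.
(1 - 2z)² has coefficients 1,-4,4,0,0,0 for degrees 0…5.
Multiplying by (1 + z - 2z³) gives running coefficients 1,-3,0,2,8,-8 for degrees 0…5.
Finally multiplying by (1 + z + z²), the product of all factors after the first has coefficients 1,-2,-2,-1,10,2 for degrees 0…5.
[z⁵] = 1·2 + 2·10 − 2·(-1) + 2·(-2) = 20.

20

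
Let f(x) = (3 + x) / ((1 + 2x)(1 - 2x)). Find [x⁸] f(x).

Partial fractions give a closed form: a_n = (5/4)·(-2)^n + (7/4)·2^n.
At n = 8: a_8 = 768.

768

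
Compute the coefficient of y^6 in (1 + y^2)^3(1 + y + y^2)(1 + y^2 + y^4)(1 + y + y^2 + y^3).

(1 + y^2)^3 has coefficients 1,0,3,0,3,0,1 for degrees 0…6.
(1 + y + y^2) has coefficients 1,1,1,0,0,0,0 for degrees 0…6.
Multiplying by (1 + y^2 + y^4) gives running coefficients 1,1,2,1,2,1,1 for degrees 0…6.
Finally multiplying by (1 + y + y^2 + y^3), the product of all factors after the first has coefficients 1,2,4,5,6,6,5 for degrees 0…6.
[y^6] = 1·5 + 3·6 + 3·4 + 1·1 = 36.

36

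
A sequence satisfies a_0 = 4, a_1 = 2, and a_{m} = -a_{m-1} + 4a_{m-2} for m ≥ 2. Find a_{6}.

334

The ordinary generating function has denominator 1 + q - 4q^2.
Iterating the recurrence: a_0,…,a_{6} = 4, 2, 14, -6, 62, -86, 334.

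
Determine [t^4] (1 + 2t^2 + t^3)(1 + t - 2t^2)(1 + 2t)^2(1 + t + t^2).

24

(1 + 2t^2 + t^3) has coefficients 1,0,2,1 for degrees 0…3.
(1 + t - 2t^2) has coefficients 1,1,-2,0,0 for degrees 0…4.
Multiplying by (1 + 2t)^2 gives running coefficients 1,5,6,-4,-8 for degrees 0…4.
Finally multiplying by (1 + t + t^2), the product of all factors after the first has coefficients 1,6,12,7,-6 for degrees 0…4.
[t^4] = 1·(-6) + 2·12 + 1·6 = 24.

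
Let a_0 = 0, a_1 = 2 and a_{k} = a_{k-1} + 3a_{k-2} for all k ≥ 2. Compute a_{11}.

The ordinary generating function has denominator 1 - x - 3x^2.
Iterating the recurrence: a_0,…,a_{11} = 0, 2, 2, 8, 14, 38, 80, 194, 434, 1016, 2318, 5366.

5366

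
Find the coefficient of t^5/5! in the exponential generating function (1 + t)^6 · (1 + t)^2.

The EGF product rule gives c_5 = Σ_{k_1+k_2=5} C(5; k_1,k_2) · ∏ g_i(k_i), where (1+t)^6 gives the falling factorial (6)_k; (1+t)^2 gives the falling factorial (2)_k.
g_1(k) for k = 0…5: 1, 6, 30, 120, 360, 720.
g_2(k) for k = 0…5: 1, 2, 2, 0, 0, 0.
c_5 = Σ_k C(5,k)·g_1(k)·g_2(5−k) = 10·120·2 + 5·360·2 + 1·720·1 = 2400 + 3600 + 720 = 6720.

6720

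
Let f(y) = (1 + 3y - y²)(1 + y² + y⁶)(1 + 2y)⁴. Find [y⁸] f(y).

31

(1 + 3y - y²) has coefficients 1,3,-1 for degrees 0…2.
(1 + y² + y⁶) has coefficients 1,0,1,0,0,0,1,0,0 for degrees 0…8.
Finally multiplying by (1 + 2y)⁴, the product of all factors after the first has coefficients 1,8,25,40,40,32,17,8,24 for degrees 0…8.
[y⁸] = 1·24 + 3·8 − 1·17 = 31.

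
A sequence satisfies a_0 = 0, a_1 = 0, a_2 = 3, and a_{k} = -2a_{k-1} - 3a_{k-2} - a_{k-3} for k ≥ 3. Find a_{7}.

12

The ordinary generating function has denominator 1 + 2z + 3z^2 + z^3.
Iterating the recurrence: a_0,…,a_{7} = 0, 0, 3, -6, 3, 9, -21, 12.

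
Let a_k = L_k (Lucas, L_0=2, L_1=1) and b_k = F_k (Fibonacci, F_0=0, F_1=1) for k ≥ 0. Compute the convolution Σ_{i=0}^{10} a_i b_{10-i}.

This is [x^10] in the product of the two ordinary generating functions.
Σ = 2·55 + 1·34 + 3·21 + 4·13 + 7·8 + 11·5 + 18·3 + 29·2 + 47·1 + 76·1 + 123·0 = 605.

605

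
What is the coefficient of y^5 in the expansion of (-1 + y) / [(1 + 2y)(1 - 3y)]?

Partial fractions give a closed form: a_n = (-3/5)·(-2)^n + (-2/5)·3^n.
At n = 5: a_5 = -78.

-78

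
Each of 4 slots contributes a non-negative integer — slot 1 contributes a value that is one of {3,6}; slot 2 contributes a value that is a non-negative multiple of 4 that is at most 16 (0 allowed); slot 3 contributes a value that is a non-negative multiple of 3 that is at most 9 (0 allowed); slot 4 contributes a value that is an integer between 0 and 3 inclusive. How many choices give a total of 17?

8

The generating function for the choices is (x³ + x⁶)·(1 + x⁴ + x⁸ + x¹² + x¹⁶)·(1 + x³ + x⁶ + x⁹)·(1 + x + x² + x³); the count is [x¹⁷].
(x³ + x⁶) has coefficients 0,0,0,1,0,0,1 for degrees 0…6.
(1 + x⁴ + x⁸ + x¹² + x¹⁶) has coefficients 1,0,0,0,1,0,0,0,1,0,0,0,1,0,0,0,1,0 for degrees 0…17.
Multiplying by (1 + x³ + x⁶ + x⁹) gives running coefficients 1,0,0,1,1,0,1,1,1,1,1,1,1,1,1,1,1,1 for degrees 0…17.
Finally multiplying by (1 + x + x² + x³), the product of all factors after the first has coefficients 1,1,1,2,2,2,3,3,3,4,4,4,4,4,4,4,4,4 for degrees 0…17.
[x¹⁷] = 1·4 + 1·4 = 8.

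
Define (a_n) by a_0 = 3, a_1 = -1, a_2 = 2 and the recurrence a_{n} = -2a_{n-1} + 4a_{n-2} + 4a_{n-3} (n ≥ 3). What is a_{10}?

The ordinary generating function has denominator 1 + 2x - 4x^2 - 4x^3.
Iterating the recurrence: a_0,…,a_{10} = 3, -1, 2, 4, -4, 32, -64, 240, -608, 1920, -5312.

-5312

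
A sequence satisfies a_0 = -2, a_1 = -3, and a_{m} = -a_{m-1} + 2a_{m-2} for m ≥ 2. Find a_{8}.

83

The ordinary generating function has denominator 1 + x - 2x^2.
Iterating the recurrence: a_0,…,a_{8} = -2, -3, -1, -5, 3, -13, 19, -45, 83.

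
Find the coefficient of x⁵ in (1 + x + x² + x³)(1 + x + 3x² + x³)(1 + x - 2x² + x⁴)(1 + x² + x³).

(1 + x + x² + x³) has coefficients 1,1,1,1 for degrees 0…3.
(1 + x + 3x² + x³) has coefficients 1,1,3,1,0,0 for degrees 0…5.
Multiplying by (1 + x - 2x² + x⁴) gives running coefficients 1,2,2,2,-4,-1 for degrees 0…5.
Finally multiplying by (1 + x² + x³), the product of all factors after the first has coefficients 1,2,3,5,0,3 for degrees 0…5.
[x⁵] = 1·3 + 1·0 + 1·5 + 1·3 = 11.

11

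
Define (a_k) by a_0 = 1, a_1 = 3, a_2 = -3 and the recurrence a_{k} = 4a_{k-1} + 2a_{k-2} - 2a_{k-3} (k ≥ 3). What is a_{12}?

-5552144

The ordinary generating function has denominator 1 - 4t - 2t^2 + 2t^3.
Iterating the recurrence: a_0,…,a_{12} = 1, 3, -3, -8, -44, -186, -816, -3548, -15452, -67272, -292896, -1275224, -5552144.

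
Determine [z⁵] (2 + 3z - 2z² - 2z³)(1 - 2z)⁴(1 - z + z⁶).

(2 + 3z - 2z² - 2z³) has coefficients 2,3,-2,-2 for degrees 0…3.
(1 - 2z)⁴ has coefficients 1,-8,24,-32,16,0 for degrees 0…5.
Finally multiplying by (1 - z + z⁶), the product of all factors after the first has coefficients 1,-9,32,-56,48,-16 for degrees 0…5.
[z⁵] = 2·(-16) + 3·48 − 2·(-56) − 2·32 = 160.

160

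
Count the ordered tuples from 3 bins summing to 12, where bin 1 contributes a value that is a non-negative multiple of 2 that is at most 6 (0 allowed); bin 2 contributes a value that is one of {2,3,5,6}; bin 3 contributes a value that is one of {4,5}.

4

The generating function for the choices is (1 + y^2 + y^4 + y^6)·(y^2 + y^3 + y^5 + y^6)·(y^4 + y^5); the count is [y^12].
(1 + y^2 + y^4 + y^6) has coefficients 1,0,1,0,1,0,1 for degrees 0…6.
(y^2 + y^3 + y^5 + y^6) has coefficients 0,0,1,1,0,1,1,0,0,0,0,0,0 for degrees 0…12.
Finally multiplying by (y^4 + y^5), the product of all factors after the first has coefficients 0,0,0,0,0,0,1,2,1,1,2,1,0 for degrees 0…12.
[y^12] = 1·0 + 1·2 + 1·1 + 1·1 = 4.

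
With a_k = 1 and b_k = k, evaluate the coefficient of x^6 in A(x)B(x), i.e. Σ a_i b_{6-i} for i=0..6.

21

This is [x^6] in the product of the two ordinary generating functions.
Σ = 1·6 + 1·5 + 1·4 + 1·3 + 1·2 + 1·1 + 1·0 = 21.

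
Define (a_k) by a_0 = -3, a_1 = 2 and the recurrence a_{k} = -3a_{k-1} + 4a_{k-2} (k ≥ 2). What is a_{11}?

4194302

The ordinary generating function has denominator 1 + 3x - 4x^2.
Iterating the recurrence: a_0,…,a_{11} = -3, 2, -18, 62, -258, 1022, -4098, 16382, -65538, 262142, -1048578, 4194302.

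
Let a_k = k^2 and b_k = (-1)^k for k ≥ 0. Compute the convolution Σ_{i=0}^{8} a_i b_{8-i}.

36

This is [x^8] in the product of the two ordinary generating functions.
Σ = 0·1 + 1·(-1) + 4·1 + 9·(-1) + 16·1 + 25·(-1) + 36·1 + 49·(-1) + 64·1 = 36.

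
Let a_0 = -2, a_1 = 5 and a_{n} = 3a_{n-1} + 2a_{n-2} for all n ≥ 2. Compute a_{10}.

The ordinary generating function has denominator 1 - 3x - 2x^2.
Iterating the recurrence: a_0,…,a_{10} = -2, 5, 11, 43, 151, 539, 1919, 6835, 24343, 86699, 308783.

308783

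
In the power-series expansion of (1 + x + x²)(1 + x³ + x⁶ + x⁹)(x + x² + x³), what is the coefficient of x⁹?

(1 + x + x²) has coefficients 1,1,1 for degrees 0…2.
(1 + x³ + x⁶ + x⁹) has coefficients 1,0,0,1,0,0,1,0,0,1 for degrees 0…9.
Finally multiplying by (x + x² + x³), the product of all factors after the first has coefficients 0,1,1,1,1,1,1,1,1,1 for degrees 0…9.
[x⁹] = 1·1 + 1·1 + 1·1 = 3.

3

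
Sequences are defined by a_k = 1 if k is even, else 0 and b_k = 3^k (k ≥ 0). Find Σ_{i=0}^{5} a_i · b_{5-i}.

Write out a_i and b_{5-i} for i = 0,…,5 and sum the products.
Σ = 1·243 + 0·81 + 1·27 + 0·9 + 1·3 + 0·1 = 273.

273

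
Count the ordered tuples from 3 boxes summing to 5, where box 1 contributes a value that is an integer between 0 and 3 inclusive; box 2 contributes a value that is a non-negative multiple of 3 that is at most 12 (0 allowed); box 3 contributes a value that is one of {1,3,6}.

The generating function for the choices is (1 + y + y² + y³)·(1 + y³ + y⁶ + y⁹ + y¹²)·(y + y³ + y⁶); the count is [y⁵].
(1 + y + y² + y³) has coefficients 1,1,1,1 for degrees 0…3.
(1 + y³ + y⁶ + y⁹ + y¹²) has coefficients 1,0,0,1,0,0 for degrees 0…5.
Finally multiplying by (y + y³ + y⁶), the product of all factors after the first has coefficients 0,1,0,1,1,0 for degrees 0…5.
[y⁵] = 1·0 + 1·1 + 1·1 + 1·0 = 2.

2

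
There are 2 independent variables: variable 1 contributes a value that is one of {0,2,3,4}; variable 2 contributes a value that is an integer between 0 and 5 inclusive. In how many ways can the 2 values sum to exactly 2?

The generating function for the choices is (1 + q^2 + q^3 + q^4)·(1 + q + q^2 + q^3 + q^4 + q^5); the count is [q^2].
(1 + q^2 + q^3 + q^4) has coefficients 1,0,1 for degrees 0…2.
(1 + q + q^2 + q^3 + q^4 + q^5) has coefficients 1,1,1 for degrees 0…2.
[q^2] = 1·1 + 1·1 = 2.

2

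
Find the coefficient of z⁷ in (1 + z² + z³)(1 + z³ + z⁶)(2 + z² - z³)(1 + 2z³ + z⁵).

(1 + z² + z³) has coefficients 1,0,1,1 for degrees 0…3.
(1 + z³ + z⁶) has coefficients 1,0,0,1,0,0,1,0 for degrees 0…7.
Multiplying by (2 + z² - z³) gives running coefficients 2,0,1,1,0,1,1,0 for degrees 0…7.
Finally multiplying by (1 + 2z³ + z⁵), the product of all factors after the first has coefficients 2,0,1,5,0,5,3,1 for degrees 0…7.
[z⁷] = 1·1 + 1·5 + 1·0 = 6.

6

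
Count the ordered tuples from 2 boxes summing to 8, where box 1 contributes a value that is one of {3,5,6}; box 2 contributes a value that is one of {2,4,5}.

The generating function for the choices is (x^3 + x^5 + x^6)·(x^2 + x^4 + x^5); the count is [x^8].
(x^3 + x^5 + x^6) has coefficients 0,0,0,1,0,1,1 for degrees 0…6.
(x^2 + x^4 + x^5) has coefficients 0,0,1,0,1,1,0,0,0 for degrees 0…8.
[x^8] = 1·1 + 1·0 + 1·1 = 2.

2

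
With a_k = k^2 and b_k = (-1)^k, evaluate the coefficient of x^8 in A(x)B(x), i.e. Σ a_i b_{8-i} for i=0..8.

36

Write out a_i and b_{8-i} for i = 0,…,8 and sum the products.
Σ = 0·1 + 1·(-1) + 4·1 + 9·(-1) + 16·1 + 25·(-1) + 36·1 + 49·(-1) + 64·1 = 36.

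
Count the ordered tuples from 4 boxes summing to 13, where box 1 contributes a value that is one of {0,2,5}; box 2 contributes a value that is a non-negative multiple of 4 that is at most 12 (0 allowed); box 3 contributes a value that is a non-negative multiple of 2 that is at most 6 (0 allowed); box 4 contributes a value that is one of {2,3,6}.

7

The generating function for the choices is (1 + t² + t⁵)·(1 + t⁴ + t⁸ + t¹²)·(1 + t² + t⁴ + t⁶)·(t² + t³ + t⁶); the count is [t¹³].
(1 + t² + t⁵) has coefficients 1,0,1,0,0,1 for degrees 0…5.
(1 + t⁴ + t⁸ + t¹²) has coefficients 1,0,0,0,1,0,0,0,1,0,0,0,1,0 for degrees 0…13.
Multiplying by (1 + t² + t⁴ + t⁶) gives running coefficients 1,0,1,0,2,0,2,0,2,0,2,0,2,0 for degrees 0…13.
Finally multiplying by (t² + t³ + t⁶), the product of all factors after the first has coefficients 0,0,1,1,1,1,3,2,3,2,4,2,4,2 for degrees 0…13.
[t¹³] = 1·2 + 1·2 + 1·3 = 7.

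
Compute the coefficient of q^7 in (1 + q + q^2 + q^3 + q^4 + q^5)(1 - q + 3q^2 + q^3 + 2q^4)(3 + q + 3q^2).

(1 + q + q^2 + q^3 + q^4 + q^5) has coefficients 1,1,1,1,1,1 for degrees 0…5.
(1 - q + 3q^2 + q^3 + 2q^4) has coefficients 1,-1,3,1,2,0,0,0 for degrees 0…7.
Finally multiplying by (3 + q + 3q^2), the product of all factors after the first has coefficients 3,-2,11,3,16,5,6,0 for degrees 0…7.
[q^7] = 1·0 + 1·6 + 1·5 + 1·16 + 1·3 + 1·11 = 41.

41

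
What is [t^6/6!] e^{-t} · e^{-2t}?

729

The EGF product rule gives c_6 = Σ_{k_1+k_2=6} C(6; k_1,k_2) · ∏ g_i(k_i), where e^{-t} gives (-1)^k; e^{-2t} gives (-2)^k.
g_1(k) for k = 0…6: 1, -1, 1, -1, 1, -1, 1.
g_2(k) for k = 0…6: 1, -2, 4, -8, 16, -32, 64.
c_6 = Σ_k C(6,k)·g_1(k)·g_2(6−k) = 1·1·64 + 6·(-1)·(-32) + 15·1·16 + 20·(-1)·(-8) + 15·1·4 + 6·(-1)·(-2) + 1·1·1 = 64 + 192 + 240 + 160 + 60 + 12 + 1 = 729.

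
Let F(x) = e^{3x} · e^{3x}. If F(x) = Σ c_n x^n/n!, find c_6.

46656

The EGF product rule gives c_6 = Σ_{k_1+k_2=6} C(6; k_1,k_2) · ∏ g_i(k_i), where e^{3x} gives (3)^k; e^{3x} gives (3)^k.
g_1(k) for k = 0…6: 1, 3, 9, 27, 81, 243, 729.
g_2(k) for k = 0…6: 1, 3, 9, 27, 81, 243, 729.
c_6 = Σ_k C(6,k)·g_1(k)·g_2(6−k) = 1·1·729 + 6·3·243 + 15·9·81 + 20·27·27 + 15·81·9 + 6·243·3 + 1·729·1 = 729 + 4374 + 10935 + 14580 + 10935 + 4374 + 729 = 46656.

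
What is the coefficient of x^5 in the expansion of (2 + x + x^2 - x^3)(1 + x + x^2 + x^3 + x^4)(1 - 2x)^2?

(2 + x + x^2 - x^3) has coefficients 2,1,1,-1 for degrees 0…3.
(1 + x + x^2 + x^3 + x^4) has coefficients 1,1,1,1,1,0 for degrees 0…5.
Finally multiplying by (1 - 2x)^2, the product of all factors after the first has coefficients 1,-3,1,1,1,0 for degrees 0…5.
[x^5] = 2·0 + 1·1 + 1·1 − 1·1 = 1.

1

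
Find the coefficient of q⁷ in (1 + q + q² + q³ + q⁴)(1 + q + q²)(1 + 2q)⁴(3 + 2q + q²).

1292

(1 + q + q² + q³ + q⁴) has coefficients 1,1,1,1,1 for degrees 0…4.
(1 + q + q²) has coefficients 1,1,1,0,0,0,0,0 for degrees 0…7.
Multiplying by (1 + 2q)⁴ gives running coefficients 1,9,33,64,72,48,16,0 for degrees 0…7.
Finally multiplying by (3 + 2q + q²), the product of all factors after the first has coefficients 3,29,118,267,377,352,216,80 for degrees 0…7.
[q⁷] = 1·80 + 1·216 + 1·352 + 1·377 + 1·267 = 1292.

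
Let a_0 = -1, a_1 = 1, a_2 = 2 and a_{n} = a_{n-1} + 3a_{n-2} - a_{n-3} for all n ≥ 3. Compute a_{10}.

The ordinary generating function has denominator 1 - t - 3t^2 + t^3.
Iterating the recurrence: a_0,…,a_{10} = -1, 1, 2, 6, 11, 27, 54, 124, 259, 577, 1230.

1230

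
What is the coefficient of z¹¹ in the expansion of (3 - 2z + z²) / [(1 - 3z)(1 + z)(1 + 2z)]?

187900

The denominator gives the recurrence a_n = 7a_(n−2) + 6a_(n−3) for n ≥ 3; the numerator fixes a_0 = 3, a_1 = -2, a_2 = 22.
Iterating: 3, -2, 22, 4, 142, 160, 1018, 1972, 8086, 19912, 68434, 187900, so a_11 = 187900.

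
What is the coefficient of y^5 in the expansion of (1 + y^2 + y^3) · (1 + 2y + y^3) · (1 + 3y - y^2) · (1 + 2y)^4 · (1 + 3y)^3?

(1 + y^2 + y^3) has coefficients 1,0,1,1 for degrees 0…3.
(1 + 2y + y^3) has coefficients 1,2,0,1,0,0 for degrees 0…5.
Multiplying by (1 + 3y - y^2) gives running coefficients 1,5,5,-1,3,-1 for degrees 0…5.
Multiplying by (1 + 2y)^4 gives running coefficients 1,13,69,191,291,239 for degrees 0…5.
Finally multiplying by (1 + 3y)^3, the product of all factors after the first has coefficients 1,22,213,1190,4224,9878 for degrees 0…5.
[y^5] = 1·9878 + 1·1190 + 1·213 = 11281.

11281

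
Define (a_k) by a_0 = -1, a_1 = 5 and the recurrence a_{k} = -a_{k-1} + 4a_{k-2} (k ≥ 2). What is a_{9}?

The ordinary generating function has denominator 1 + x - 4x^2.
Iterating the recurrence: a_0,…,a_{9} = -1, 5, -9, 29, -65, 181, -441, 1165, -2929, 7589.

7589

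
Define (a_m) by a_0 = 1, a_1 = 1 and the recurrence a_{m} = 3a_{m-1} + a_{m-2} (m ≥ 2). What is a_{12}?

608761

The ordinary generating function has denominator 1 - 3y - y^2.
Iterating the recurrence: a_0,…,a_{12} = 1, 1, 4, 13, 43, 142, 469, 1549, 5116, 16897, 55807, 184318, 608761.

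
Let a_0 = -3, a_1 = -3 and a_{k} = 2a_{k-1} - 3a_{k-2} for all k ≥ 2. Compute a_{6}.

The ordinary generating function has denominator 1 - 2z + 3z^2.
Iterating the recurrence: a_0,…,a_{6} = -3, -3, 3, 15, 21, -3, -69.

-69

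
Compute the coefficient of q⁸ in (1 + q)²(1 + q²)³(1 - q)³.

(1 + q)² has coefficients 1,2,1 for degrees 0…2.
(1 + q²)³ has coefficients 1,0,3,0,3,0,1,0,0 for degrees 0…8.
Finally multiplying by (1 - q)³, the product of all factors after the first has coefficients 1,-3,6,-10,12,-12,10,-6,3 for degrees 0…8.
[q⁸] = 1·3 + 2·(-6) + 1·10 = 1.

1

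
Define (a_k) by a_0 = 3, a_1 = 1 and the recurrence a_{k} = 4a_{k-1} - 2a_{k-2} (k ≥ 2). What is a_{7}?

-1448

The ordinary generating function has denominator 1 - 4x + 2x^2.
Iterating the recurrence: a_0,…,a_{7} = 3, 1, -2, -10, -36, -124, -424, -1448.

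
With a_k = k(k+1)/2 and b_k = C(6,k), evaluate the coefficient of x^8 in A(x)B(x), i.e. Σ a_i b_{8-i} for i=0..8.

1008

This is [x^8] in the product of the two ordinary generating functions.
Σ = 0·0 + 1·0 + 3·1 + 6·6 + 10·15 + 15·20 + 21·15 + 28·6 + 36·1 = 1008.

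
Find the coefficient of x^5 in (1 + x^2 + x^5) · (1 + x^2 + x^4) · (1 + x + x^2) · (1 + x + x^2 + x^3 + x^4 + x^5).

(1 + x^2 + x^5) has coefficients 1,0,1,0,0,1 for degrees 0…5.
(1 + x^2 + x^4) has coefficients 1,0,1,0,1,0 for degrees 0…5.
Multiplying by (1 + x + x^2) gives running coefficients 1,1,2,1,2,1 for degrees 0…5.
Finally multiplying by (1 + x + x^2 + x^3 + x^4 + x^5), the product of all factors after the first has coefficients 1,2,4,5,7,8 for degrees 0…5.
[x^5] = 1·8 + 1·5 + 1·1 = 14.

14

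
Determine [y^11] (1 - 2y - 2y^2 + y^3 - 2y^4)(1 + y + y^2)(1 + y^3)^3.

-6

(1 - 2y - 2y^2 + y^3 - 2y^4) has coefficients 1,-2,-2,1,-2 for degrees 0…4.
(1 + y + y^2) has coefficients 1,1,1,0,0,0,0,0,0,0,0,0 for degrees 0…11.
Finally multiplying by (1 + y^3)^3, the product of all factors after the first has coefficients 1,1,1,3,3,3,3,3,3,1,1,1 for degrees 0…11.
[y^11] = 1·1 − 2·1 − 2·1 + 1·3 − 2·3 = -6.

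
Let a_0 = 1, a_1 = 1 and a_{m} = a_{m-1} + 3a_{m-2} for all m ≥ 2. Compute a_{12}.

The ordinary generating function has denominator 1 - q - 3q^2.
Iterating the recurrence: a_0,…,a_{12} = 1, 1, 4, 7, 19, 40, 97, 217, 508, 1159, 2683, 6160, 14209.

14209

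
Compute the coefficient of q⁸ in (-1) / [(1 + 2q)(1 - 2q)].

Partial fractions give a closed form: a_n = (-1/2)·(-2)^n + (-1/2)·2^n.
At n = 8: a_8 = -256.

-256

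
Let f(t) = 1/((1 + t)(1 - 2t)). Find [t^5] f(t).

21

Partial fractions give a closed form: a_n = (1/3)·(-1)^n + (2/3)·2^n.
At n = 5: a_5 = 21.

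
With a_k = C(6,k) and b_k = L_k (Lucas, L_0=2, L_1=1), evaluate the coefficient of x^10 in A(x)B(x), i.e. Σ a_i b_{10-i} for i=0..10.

Write out a_i and b_{10-i} for i = 0,…,10 and sum the products.
Σ = 1·123 + 6·76 + 15·47 + 20·29 + 15·18 + 6·11 + 1·7 + 0·4 + 0·3 + 0·1 + 0·2 = 2207.

2207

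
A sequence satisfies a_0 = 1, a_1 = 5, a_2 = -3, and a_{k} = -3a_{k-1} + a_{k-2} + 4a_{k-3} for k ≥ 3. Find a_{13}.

The ordinary generating function has denominator 1 + 3x - x^2 - 4x^3.
Iterating the recurrence: a_0,…,a_{13} = 1, 5, -3, 18, -37, 117, -316, 917, -2599, 7450, -21281, 60897, -174172, 498289.

498289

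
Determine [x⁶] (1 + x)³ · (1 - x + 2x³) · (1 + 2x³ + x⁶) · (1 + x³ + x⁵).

7

(1 + x)³ has coefficients 1,3,3,1 for degrees 0…3.
(1 - x + 2x³) has coefficients 1,-1,0,2,0,0,0 for degrees 0…6.
Multiplying by (1 + 2x³ + x⁶) gives running coefficients 1,-1,0,4,-2,0,5 for degrees 0…6.
Finally multiplying by (1 + x³ + x⁵), the product of all factors after the first has coefficients 1,-1,0,5,-3,1,8 for degrees 0…6.
[x⁶] = 1·8 + 3·1 + 3·(-3) + 1·5 = 7.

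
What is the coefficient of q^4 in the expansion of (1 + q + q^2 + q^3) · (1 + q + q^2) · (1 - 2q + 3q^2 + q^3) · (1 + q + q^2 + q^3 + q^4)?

(1 + q + q^2 + q^3) has coefficients 1,1,1,1 for degrees 0…3.
(1 + q + q^2) has coefficients 1,1,1,0,0 for degrees 0…4.
Multiplying by (1 - 2q + 3q^2 + q^3) gives running coefficients 1,-1,2,2,4 for degrees 0…4.
Finally multiplying by (1 + q + q^2 + q^3 + q^4), the product of all factors after the first has coefficients 1,0,2,4,8 for degrees 0…4.
[q^4] = 1·8 + 1·4 + 1·2 + 1·0 = 14.

14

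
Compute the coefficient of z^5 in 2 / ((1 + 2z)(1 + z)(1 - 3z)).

168

Partial fractions give a closed form: a_n = (8/5)·(-2)^n + (-1/2)·(-1)^n + (9/10)·3^n.
At n = 5: a_5 = 168.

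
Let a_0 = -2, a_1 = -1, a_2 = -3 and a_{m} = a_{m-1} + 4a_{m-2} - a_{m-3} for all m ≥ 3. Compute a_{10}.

The ordinary generating function has denominator 1 - z - 4z^2 + z^3.
Iterating the recurrence: a_0,…,a_{10} = -2, -1, -3, -5, -16, -33, -92, -208, -543, -1283, -3247.

-3247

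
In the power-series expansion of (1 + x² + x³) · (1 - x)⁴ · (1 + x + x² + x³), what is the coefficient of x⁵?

(1 + x² + x³) has coefficients 1,0,1,1 for degrees 0…3.
(1 - x)⁴ has coefficients 1,-4,6,-4,1,0 for degrees 0…5.
Finally multiplying by (1 + x + x² + x³), the product of all factors after the first has coefficients 1,-3,3,-1,-1,3 for degrees 0…5.
[x⁵] = 1·3 + 1·(-1) + 1·3 = 5.

5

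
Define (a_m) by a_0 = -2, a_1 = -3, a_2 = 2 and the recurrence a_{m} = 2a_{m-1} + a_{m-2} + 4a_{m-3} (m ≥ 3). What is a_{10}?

The ordinary generating function has denominator 1 - 2x - x^2 - 4x^3.
Iterating the recurrence: a_0,…,a_{10} = -2, -3, 2, -7, -24, -47, -146, -435, -1204, -3427, -9798.

-9798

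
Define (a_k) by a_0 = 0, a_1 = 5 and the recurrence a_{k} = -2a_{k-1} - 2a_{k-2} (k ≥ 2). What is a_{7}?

The ordinary generating function has denominator 1 + 2x + 2x^2.
Iterating the recurrence: a_0,…,a_{7} = 0, 5, -10, 10, 0, -20, 40, -40.

-40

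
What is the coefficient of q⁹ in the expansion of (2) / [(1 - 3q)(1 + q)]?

The denominator gives the recurrence a_n = 2a_(n−1) + 3a_(n−2) for n ≥ 2; the numerator fixes a_0 = 2, a_1 = 4.
Iterating: 2, 4, 14, 40, 122, 364, 1094, 3280, 9842, 29524, so a_9 = 29524.

29524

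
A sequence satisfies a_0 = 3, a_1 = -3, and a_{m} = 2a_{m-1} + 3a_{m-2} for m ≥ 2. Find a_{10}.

The ordinary generating function has denominator 1 - 2t - 3t^2.
Iterating the recurrence: a_0,…,a_{10} = 3, -3, 3, -3, 3, -3, 3, -3, 3, -3, 3.

3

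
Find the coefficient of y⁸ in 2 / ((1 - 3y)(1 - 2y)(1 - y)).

Partial fractions give a closed form: a_n = (9)·3^n + (-8)·2^n + (1)·1^n.
At n = 8: a_8 = 57002.

57002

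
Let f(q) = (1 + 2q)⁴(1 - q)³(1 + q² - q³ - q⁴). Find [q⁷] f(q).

(1 + 2q)⁴ has coefficients 1,8,24,32,16 for degrees 0…4.
(1 - q)³ has coefficients 1,-3,3,-1,0,0,0,0 for degrees 0…7.
Finally multiplying by (1 + q² - q³ - q⁴), the product of all factors after the first has coefficients 1,-3,4,-5,5,-1,-2,1 for degrees 0…7.
[q⁷] = 1·1 + 8·(-2) + 24·(-1) + 32·5 + 16·(-5) = 41.

41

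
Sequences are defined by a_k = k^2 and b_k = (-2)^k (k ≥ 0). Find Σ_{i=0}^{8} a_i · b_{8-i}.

Write out a_i and b_{8-i} for i = 0,…,8 and sum the products.
Σ = 0·256 + 1·(-128) + 4·64 + 9·(-32) + 16·16 + 25·(-8) + 36·4 + 49·(-2) + 64·1 = 6.

6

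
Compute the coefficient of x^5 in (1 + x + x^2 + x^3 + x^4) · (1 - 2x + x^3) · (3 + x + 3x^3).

-6

(1 + x + x^2 + x^3 + x^4) has coefficients 1,1,1,1,1 for degrees 0…4.
(1 - 2x + x^3) has coefficients 1,-2,0,1,0,0 for degrees 0…5.
Finally multiplying by (3 + x + 3x^3), the product of all factors after the first has coefficients 3,-5,-2,6,-5,0 for degrees 0…5.
[x^5] = 1·0 + 1·(-5) + 1·6 + 1·(-2) + 1·(-5) = -6.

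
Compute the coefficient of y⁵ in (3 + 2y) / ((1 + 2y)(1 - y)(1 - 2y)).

105

Partial fractions give a closed form: a_n = (2/3)·(-2)^n + (-5/3)·1^n + (4)·2^n.
At n = 5: a_5 = 105.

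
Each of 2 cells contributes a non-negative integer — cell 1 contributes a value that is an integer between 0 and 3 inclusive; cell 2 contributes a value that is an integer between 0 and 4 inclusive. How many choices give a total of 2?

The generating function for the choices is (1 + x + x² + x³)·(1 + x + x² + x³ + x⁴); the count is [x²].
(1 + x + x² + x³) has coefficients 1,1,1 for degrees 0…2.
(1 + x + x² + x³ + x⁴) has coefficients 1,1,1 for degrees 0…2.
[x²] = 1·1 + 1·1 + 1·1 = 3.

3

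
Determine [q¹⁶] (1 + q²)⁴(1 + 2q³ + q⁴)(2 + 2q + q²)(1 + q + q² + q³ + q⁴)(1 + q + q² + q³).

223

(1 + q²)⁴ has coefficients 1,0,4,0,6,0,4,0,1 for degrees 0…8.
(1 + 2q³ + q⁴) has coefficients 1,0,0,2,1,0,0,0,0,0,0,0,0,0,0,0,0 for degrees 0…16.
Multiplying by (2 + 2q + q²) gives running coefficients 2,2,1,4,6,4,1,0,0,0,0,0,0,0,0,0,0 for degrees 0…16.
Multiplying by (1 + q + q² + q³ + q⁴) gives running coefficients 2,4,5,9,15,17,16,15,11,5,1,0,0,0,0,0,0 for degrees 0…16.
Finally multiplying by (1 + q + q² + q³), the product of all factors after the first has coefficients 2,6,11,20,33,46,57,63,59,47,32,17,6,1,0,0,0 for degrees 0…16.
[q¹⁶] = 1·0 + 4·0 + 6·6 + 4·32 + 1·59 = 223.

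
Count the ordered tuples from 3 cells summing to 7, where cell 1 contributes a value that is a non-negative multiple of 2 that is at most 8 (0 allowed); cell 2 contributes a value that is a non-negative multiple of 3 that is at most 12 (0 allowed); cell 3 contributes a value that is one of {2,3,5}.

The generating function for the choices is (1 + x^2 + x^4 + x^6 + x^8)·(1 + x^3 + x^6 + x^9 + x^12)·(x^2 + x^3 + x^5); the count is [x^7].
(1 + x^2 + x^4 + x^6 + x^8) has coefficients 1,0,1,0,1,0,1,0 for degrees 0…7.
(1 + x^3 + x^6 + x^9 + x^12) has coefficients 1,0,0,1,0,0,1,0 for degrees 0…7.
Finally multiplying by (x^2 + x^3 + x^5), the product of all factors after the first has coefficients 0,0,1,1,0,2,1,0 for degrees 0…7.
[x^7] = 1·0 + 1·2 + 1·1 + 1·0 = 3.

3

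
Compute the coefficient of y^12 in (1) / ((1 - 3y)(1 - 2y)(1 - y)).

2375101

Partial fractions give a closed form: a_n = (9/2)·3^n + (-4)·2^n + (1/2)·1^n.
At n = 12: a_12 = 2375101.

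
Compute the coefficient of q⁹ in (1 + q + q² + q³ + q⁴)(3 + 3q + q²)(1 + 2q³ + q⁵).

9

(1 + q + q² + q³ + q⁴) has coefficients 1,1,1,1,1 for degrees 0…4.
(3 + 3q + q²) has coefficients 3,3,1,0,0,0,0,0,0,0 for degrees 0…9.
Finally multiplying by (1 + 2q³ + q⁵), the product of all factors after the first has coefficients 3,3,1,6,6,5,3,1,0,0 for degrees 0…9.
[q⁹] = 1·0 + 1·0 + 1·1 + 1·3 + 1·5 = 9.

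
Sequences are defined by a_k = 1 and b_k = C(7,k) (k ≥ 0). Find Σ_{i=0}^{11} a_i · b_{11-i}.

The convolution is the x^11 coefficient of A(x)B(x).
Σ = 1·0 + 1·0 + 1·0 + 1·0 + 1·1 + 1·7 + 1·21 + 1·35 + 1·35 + 1·21 + 1·7 + 1·1 = 128.

128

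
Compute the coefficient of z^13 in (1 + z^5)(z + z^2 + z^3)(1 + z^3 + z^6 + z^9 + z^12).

(1 + z^5) has coefficients 1,0,0,0,0,1 for degrees 0…5.
(z + z^2 + z^3) has coefficients 0,1,1,1,0,0,0,0,0,0,0,0,0,0 for degrees 0…13.
Finally multiplying by (1 + z^3 + z^6 + z^9 + z^12), the product of all factors after the first has coefficients 0,1,1,1,1,1,1,1,1,1,1,1,1,1 for degrees 0…13.
[z^13] = 1·1 + 1·1 = 2.

2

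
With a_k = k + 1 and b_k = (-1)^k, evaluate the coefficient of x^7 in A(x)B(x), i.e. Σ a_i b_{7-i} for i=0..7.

4

The convolution is the x^7 coefficient of A(x)B(x).
Σ = 1·(-1) + 2·1 + 3·(-1) + 4·1 + 5·(-1) + 6·1 + 7·(-1) + 8·1 = 4.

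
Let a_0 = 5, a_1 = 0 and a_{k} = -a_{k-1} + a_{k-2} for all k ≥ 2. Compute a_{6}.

25

The ordinary generating function has denominator 1 + y - y^2.
Iterating the recurrence: a_0,…,a_{6} = 5, 0, 5, -5, 10, -15, 25.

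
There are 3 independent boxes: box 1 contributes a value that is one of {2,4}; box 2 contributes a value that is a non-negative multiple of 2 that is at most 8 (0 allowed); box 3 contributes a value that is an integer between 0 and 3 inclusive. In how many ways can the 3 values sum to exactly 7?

The generating function for the choices is (z^2 + z^4)·(1 + z^2 + z^4 + z^6 + z^8)·(1 + z + z^2 + z^3); the count is [z^7].
(z^2 + z^4) has coefficients 0,0,1,0,1 for degrees 0…4.
(1 + z^2 + z^4 + z^6 + z^8) has coefficients 1,0,1,0,1,0,1,0 for degrees 0…7.
Finally multiplying by (1 + z + z^2 + z^3), the product of all factors after the first has coefficients 1,1,2,2,2,2,2,2 for degrees 0…7.
[z^7] = 1·2 + 1·2 = 4.

4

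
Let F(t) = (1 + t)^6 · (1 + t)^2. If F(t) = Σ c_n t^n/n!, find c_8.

The EGF product rule gives c_8 = Σ_{k_1+k_2=8} C(8; k_1,k_2) · ∏ g_i(k_i), where (1+t)^6 gives the falling factorial (6)_k; (1+t)^2 gives the falling factorial (2)_k.
g_1(k) for k = 0…8: 1, 6, 30, 120, 360, 720, 720, 0, 0.
g_2(k) for k = 0…8: 1, 2, 2, 0, 0, 0, 0, 0, 0.
c_8 = Σ_k C(8,k)·g_1(k)·g_2(8−k) = 28·720·2 = 40320.

40320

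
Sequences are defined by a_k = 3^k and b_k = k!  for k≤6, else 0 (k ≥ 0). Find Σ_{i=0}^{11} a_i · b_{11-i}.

Write out a_i and b_{11-i} for i = 0,…,11 and sum the products.
Σ = 1·0 + 3·0 + 9·0 + 27·0 + 81·0 + 243·720 + 729·120 + 2187·24 + 6561·6 + 19683·2 + 59049·1 + 177147·1 = 629856.

629856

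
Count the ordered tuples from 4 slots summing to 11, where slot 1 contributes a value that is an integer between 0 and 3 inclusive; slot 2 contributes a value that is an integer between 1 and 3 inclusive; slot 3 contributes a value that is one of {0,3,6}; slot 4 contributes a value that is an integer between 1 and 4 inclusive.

15

The generating function for the choices is (1 + q + q^2 + q^3)·(q + q^2 + q^3)·(1 + q^3 + q^6)·(q + q^2 + q^3 + q^4); the count is [q^11].
(1 + q + q^2 + q^3) has coefficients 1,1,1,1 for degrees 0…3.
(q + q^2 + q^3) has coefficients 0,1,1,1,0,0,0,0,0,0,0,0 for degrees 0…11.
Multiplying by (1 + q^3 + q^6) gives running coefficients 0,1,1,1,1,1,1,1,1,1,0,0 for degrees 0…11.
Finally multiplying by (q + q^2 + q^3 + q^4), the product of all factors after the first has coefficients 0,0,1,2,3,4,4,4,4,4,4,3 for degrees 0…11.
[q^11] = 1·3 + 1·4 + 1·4 + 1·4 = 15.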